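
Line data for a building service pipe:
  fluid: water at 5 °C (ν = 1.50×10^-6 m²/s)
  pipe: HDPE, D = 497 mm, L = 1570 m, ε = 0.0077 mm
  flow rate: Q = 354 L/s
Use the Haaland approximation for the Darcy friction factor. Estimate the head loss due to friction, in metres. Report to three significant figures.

h_f ≈ 6.88 m

V = 4Q/(πD²) = 4·0.354/(π·0.497²) = 1.825 m/s
Re = VD/ν = 1.825·0.497/1.50×10^-6 = 6.05×10^5 → turbulent
ε/D = 0.0077/497 = 1.55×10^-5
Haaland: f = 0.01284
h_f = f(L/D)V²/(2g) = 0.01284·(1570/0.497)·1.825²/(2·9.81) = 6.881 m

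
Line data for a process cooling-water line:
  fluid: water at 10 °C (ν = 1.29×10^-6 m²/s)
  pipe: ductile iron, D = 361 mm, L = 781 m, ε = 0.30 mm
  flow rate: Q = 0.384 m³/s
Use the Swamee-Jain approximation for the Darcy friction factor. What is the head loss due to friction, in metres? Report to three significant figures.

h_f ≈ 29.8 m

V = 4Q/(πD²) = 4·0.384/(π·0.361²) = 3.752 m/s
Re = VD/ν = 3.752·0.361/1.29×10^-6 = 1.05×10^6 → turbulent
ε/D = 0.30/361 = 8.31×10^-4
Swamee-Jain: f = 0.01920
h_f = f(L/D)V²/(2g) = 0.01920·(781/0.361)·3.752²/(2·9.81) = 29.80 m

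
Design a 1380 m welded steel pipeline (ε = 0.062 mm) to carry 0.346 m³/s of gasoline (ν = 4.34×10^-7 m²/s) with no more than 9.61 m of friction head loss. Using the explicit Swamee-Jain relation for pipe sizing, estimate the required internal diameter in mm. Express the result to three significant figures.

Swamee-Jain (Type III): D = 0.66·[ε^1.25·(LQ²/(gh_f))^4.75 + ν·Q^9.4·(L/(gh_f))^5.2]^0.04
LQ²/(gh_f) = 1.752; L/(gh_f) = 14.64
Term 1 = ε^1.25·(…)^4.75 = 7.90×10^-5; Term 2 = ν·Q^9.4·(…)^5.2 = 2.32×10^-5
D = 0.66·(7.90×10^-5 + 2.32×10^-5)^0.04 = 0.4570 m = 457 mm
Check: V = 2.11 m/s, Re = 2.22×10^6, f = 0.01339, h_f = 9.17 m ≈ 9.61 m ✓

D ≈ 457 mm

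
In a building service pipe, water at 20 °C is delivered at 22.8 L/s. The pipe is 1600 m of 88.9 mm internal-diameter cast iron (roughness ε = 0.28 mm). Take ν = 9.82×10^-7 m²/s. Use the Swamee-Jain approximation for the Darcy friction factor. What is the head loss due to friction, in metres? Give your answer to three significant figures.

h_f ≈ 335 m

V = 4Q/(πD²) = 4·0.0228/(π·0.0889²) = 3.673 m/s
Re = VD/ν = 3.673·0.0889/9.82×10^-7 = 3.33×10^5 → turbulent
ε/D = 0.28/88.9 = 0.00315
Swamee-Jain: f = 0.02706
h_f = f(L/D)V²/(2g) = 0.02706·(1600/0.0889)·3.673²/(2·9.81) = 334.9 m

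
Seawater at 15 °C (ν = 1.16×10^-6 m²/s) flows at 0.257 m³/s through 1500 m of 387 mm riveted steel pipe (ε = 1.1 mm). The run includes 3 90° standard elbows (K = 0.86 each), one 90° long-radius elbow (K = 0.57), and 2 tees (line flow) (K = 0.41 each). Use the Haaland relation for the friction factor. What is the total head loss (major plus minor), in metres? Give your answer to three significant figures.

H_L ≈ 25.5 m

V = 4Q/(πD²) = 2.185 m/s; V²/2g = 0.2433 m
Re = 7.29×10^5, ε/D = 0.00284 → f = 0.02600 (Haaland)
Major: h_f = f(L/D)·V²/2g = 0.02600·3876·0.2433 = 24.52 m
Minor: ΣK = 3.97; h_m = ΣK·V²/2g = 0.9659 m
Total H_L = 24.52 + 0.9659 = 25.48 m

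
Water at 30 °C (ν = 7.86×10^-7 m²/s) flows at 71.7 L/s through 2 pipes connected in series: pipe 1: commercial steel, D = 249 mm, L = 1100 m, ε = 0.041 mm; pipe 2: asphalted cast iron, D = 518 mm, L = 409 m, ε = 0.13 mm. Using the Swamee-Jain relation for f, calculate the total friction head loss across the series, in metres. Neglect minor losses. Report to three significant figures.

H ≈ 7.53 m

Pipe 1: V = 1.472 m/s, Re = 4.66×10^5, ε/D = 1.65×10^-4, f = 0.01527, h_1 = f(L/D)V²/2g = 7.454 m
Pipe 2: V = 0.3402 m/s, Re = 2.24×10^5, ε/D = 2.51×10^-4, f = 0.01724, h_2 = f(L/D)V²/2g = 0.08031 m
Series → Q common, losses add: H = Σh = 7.534 m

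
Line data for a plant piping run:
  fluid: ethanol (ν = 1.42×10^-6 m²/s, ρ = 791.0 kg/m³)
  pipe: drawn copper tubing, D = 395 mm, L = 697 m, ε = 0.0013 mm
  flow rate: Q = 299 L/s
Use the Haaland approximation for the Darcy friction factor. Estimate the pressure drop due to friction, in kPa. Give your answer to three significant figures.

V = 4Q/(πD²) = 4·0.299/(π·0.395²) = 2.440 m/s
Re = VD/ν = 2.440·0.395/1.42×10^-6 = 6.79×10^5 → turbulent
ε/D = 0.0013/395 = 3.29×10^-6
Haaland: f = 0.01242
h_f = f(L/D)V²/(2g) = 0.01242·(697/0.395)·2.440²/(2·9.81) = 6.651 m
Δp = ρg·h_f = 791.0·9.81·6.651 = 51.61 kPa

Δp ≈ 51.6 kPa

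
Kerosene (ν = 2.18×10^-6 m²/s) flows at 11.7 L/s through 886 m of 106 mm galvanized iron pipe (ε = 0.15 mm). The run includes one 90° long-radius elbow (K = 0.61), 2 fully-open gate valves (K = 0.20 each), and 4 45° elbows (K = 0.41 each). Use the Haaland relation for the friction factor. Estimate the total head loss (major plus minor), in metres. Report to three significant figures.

H_L ≈ 18.4 m

V = 4Q/(πD²) = 1.326 m/s; V²/2g = 0.08959 m
Re = 6.45×10^4, ε/D = 0.00142 → f = 0.02419 (Haaland)
Major: h_f = f(L/D)·V²/2g = 0.02419·8358·0.08959 = 18.12 m
Minor: ΣK = 2.65; h_m = ΣK·V²/2g = 0.2374 m
Total H_L = 18.12 + 0.2374 = 18.35 m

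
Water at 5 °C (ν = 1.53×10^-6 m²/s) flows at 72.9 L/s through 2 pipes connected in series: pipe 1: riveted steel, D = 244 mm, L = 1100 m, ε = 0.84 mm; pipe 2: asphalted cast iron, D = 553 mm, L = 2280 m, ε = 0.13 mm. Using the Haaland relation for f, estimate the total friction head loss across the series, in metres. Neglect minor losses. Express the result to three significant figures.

Pipe 1: V = 1.559 m/s, Re = 2.49×10^5, ε/D = 0.00344, f = 0.02771, h_1 = f(L/D)V²/2g = 15.47 m
Pipe 2: V = 0.3035 m/s, Re = 1.10×10^5, ε/D = 2.35×10^-4, f = 0.01862, h_2 = f(L/D)V²/2g = 0.3605 m
Series → Q common, losses add: H = Σh = 15.83 m

H ≈ 15.8 m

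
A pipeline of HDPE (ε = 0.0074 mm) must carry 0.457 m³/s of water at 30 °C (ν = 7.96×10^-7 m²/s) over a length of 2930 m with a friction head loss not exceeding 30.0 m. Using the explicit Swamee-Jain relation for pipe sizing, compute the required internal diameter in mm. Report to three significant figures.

Swamee-Jain (Type III): D = 0.66·[ε^1.25·(LQ²/(gh_f))^4.75 + ν·Q^9.4·(L/(gh_f))^5.2]^0.04
LQ²/(gh_f) = 2.079; L/(gh_f) = 9.956
Term 1 = ε^1.25·(…)^4.75 = 1.25×10^-5; Term 2 = ν·Q^9.4·(…)^5.2 = 7.84×10^-5
D = 0.66·(1.25×10^-5 + 7.84×10^-5)^0.04 = 0.4549 m = 455 mm
Check: V = 2.81 m/s, Re = 1.61×10^6, f = 0.01125, h_f = 29.2 m ≈ 30.0 m ✓

D ≈ 455 mm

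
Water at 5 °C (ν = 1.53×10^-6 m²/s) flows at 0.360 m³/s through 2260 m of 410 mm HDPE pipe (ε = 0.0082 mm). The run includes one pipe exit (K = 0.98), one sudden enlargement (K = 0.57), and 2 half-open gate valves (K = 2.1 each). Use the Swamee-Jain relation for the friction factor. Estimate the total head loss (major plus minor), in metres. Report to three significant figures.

V = 4Q/(πD²) = 2.727 m/s; V²/2g = 0.3790 m
Re = 7.31×10^5, ε/D = 2.00×10^-5 → f = 0.01264 (Swamee-Jain)
Major: h_f = f(L/D)·V²/2g = 0.01264·5512·0.3790 = 26.41 m
Minor: ΣK = 5.75; h_m = ΣK·V²/2g = 2.179 m
Total H_L = 26.41 + 2.179 = 28.58 m

H_L ≈ 28.6 m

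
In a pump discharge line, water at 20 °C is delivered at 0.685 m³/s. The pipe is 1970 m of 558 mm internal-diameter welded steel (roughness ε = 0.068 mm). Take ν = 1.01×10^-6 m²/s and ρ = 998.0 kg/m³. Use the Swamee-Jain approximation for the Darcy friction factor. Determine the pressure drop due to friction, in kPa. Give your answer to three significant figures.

Δp ≈ 186 kPa

V = 4Q/(πD²) = 4·0.685/(π·0.558²) = 2.801 m/s
Re = VD/ν = 2.801·0.558/1.01×10^-6 = 1.55×10^6 → turbulent
ε/D = 0.068/558 = 1.22×10^-4
Swamee-Jain: f = 0.01342
h_f = f(L/D)V²/(2g) = 0.01342·(1970/0.558)·2.801²/(2·9.81) = 18.95 m
Δp = ρg·h_f = 998.0·9.81·18.95 = 185.6 kPa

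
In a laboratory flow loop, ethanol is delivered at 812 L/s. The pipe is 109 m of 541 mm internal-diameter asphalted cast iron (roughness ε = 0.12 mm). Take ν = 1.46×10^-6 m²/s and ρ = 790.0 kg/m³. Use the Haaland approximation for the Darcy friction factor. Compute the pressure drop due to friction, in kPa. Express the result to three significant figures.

Δp ≈ 14.6 kPa

V = 4Q/(πD²) = 4·0.812/(π·0.541²) = 3.532 m/s
Re = VD/ν = 3.532·0.541/1.46×10^-6 = 1.31×10^6 → turbulent
ε/D = 0.12/541 = 2.22×10^-4
Haaland: f = 0.01467
h_f = f(L/D)V²/(2g) = 0.01467·(109/0.541)·3.532²/(2·9.81) = 1.879 m
Δp = ρg·h_f = 790.0·9.81·1.879 = 14.56 kPa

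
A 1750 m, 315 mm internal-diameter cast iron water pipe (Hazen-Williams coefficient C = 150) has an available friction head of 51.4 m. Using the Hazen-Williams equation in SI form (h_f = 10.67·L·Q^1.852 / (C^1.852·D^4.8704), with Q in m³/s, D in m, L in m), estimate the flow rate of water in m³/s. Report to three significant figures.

Rearranging: Q = [h_f·C^1.852·D^4.8704 / (10.67·L)]^(1/1.852)
Q = [51.4·150^1.852·0.315^4.8704 / (10.67·1750)]^0.540 = 0.2981 m³/s

Q ≈ 0.298 m³/s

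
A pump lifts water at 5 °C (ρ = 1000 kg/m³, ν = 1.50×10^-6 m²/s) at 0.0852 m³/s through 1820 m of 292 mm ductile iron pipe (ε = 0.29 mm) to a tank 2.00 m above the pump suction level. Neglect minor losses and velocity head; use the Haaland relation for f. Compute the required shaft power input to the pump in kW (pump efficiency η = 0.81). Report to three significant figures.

V = 4Q/(πD²) = 1.272 m/s; Re = 2.48×10^5; ε/D = 9.93×10^-4; f = 0.02066
h_f = f(L/D)V²/2g = 10.63 m
Total head H = z + h_f = 2.00 + 10.63 = 12.63 m
P_hyd = ρgQH = 1000·9.81·0.0852·12.63 = 10.55 kW
P_shaft = P_hyd/η = 10.55/0.81 = 13.03 kW

P_shaft ≈ 13.0 kW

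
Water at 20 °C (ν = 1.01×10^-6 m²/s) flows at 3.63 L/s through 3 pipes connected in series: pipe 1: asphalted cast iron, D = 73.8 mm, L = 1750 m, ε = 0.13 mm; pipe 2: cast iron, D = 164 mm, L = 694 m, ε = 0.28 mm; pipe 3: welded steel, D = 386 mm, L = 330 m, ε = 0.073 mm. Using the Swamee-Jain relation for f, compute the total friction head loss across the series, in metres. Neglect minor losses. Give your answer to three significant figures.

Pipe 1: V = 0.8486 m/s, Re = 6.20×10^4, ε/D = 0.00176, f = 0.02565, h_1 = f(L/D)V²/2g = 22.32 m
Pipe 2: V = 0.1718 m/s, Re = 2.79×10^4, ε/D = 0.00171, f = 0.02805, h_2 = f(L/D)V²/2g = 0.1786 m
Pipe 3: V = 0.03102 m/s, Re = 1.19×10^4, ε/D = 1.89×10^-4, f = 0.02993, h_3 = f(L/D)V²/2g = 0.001255 m
Series → Q common, losses add: H = Σh = 22.50 m

H ≈ 22.5 m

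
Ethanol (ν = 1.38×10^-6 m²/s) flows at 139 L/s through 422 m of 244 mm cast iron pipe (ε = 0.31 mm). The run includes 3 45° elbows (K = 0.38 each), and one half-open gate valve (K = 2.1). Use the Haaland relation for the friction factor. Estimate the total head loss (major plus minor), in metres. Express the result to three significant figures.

V = 4Q/(πD²) = 2.973 m/s; V²/2g = 0.4504 m
Re = 5.26×10^5, ε/D = 0.00127 → f = 0.02129 (Haaland)
Major: h_f = f(L/D)·V²/2g = 0.02129·1730·0.4504 = 16.59 m
Minor: ΣK = 3.24; h_m = ΣK·V²/2g = 1.459 m
Total H_L = 16.59 + 1.459 = 18.05 m

H_L ≈ 18.0 m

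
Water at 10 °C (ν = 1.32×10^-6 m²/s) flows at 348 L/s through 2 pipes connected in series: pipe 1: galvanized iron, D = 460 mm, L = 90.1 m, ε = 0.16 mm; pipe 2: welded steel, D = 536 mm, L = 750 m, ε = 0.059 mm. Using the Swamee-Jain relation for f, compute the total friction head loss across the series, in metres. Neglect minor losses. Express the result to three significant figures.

Pipe 1: V = 2.094 m/s, Re = 7.30×10^5, ε/D = 3.48×10^-4, f = 0.01639, h_1 = f(L/D)V²/2g = 0.7175 m
Pipe 2: V = 1.542 m/s, Re = 6.26×10^5, ε/D = 1.10×10^-4, f = 0.01424, h_2 = f(L/D)V²/2g = 2.416 m
Series → Q common, losses add: H = Σh = 3.133 m

H ≈ 3.13 m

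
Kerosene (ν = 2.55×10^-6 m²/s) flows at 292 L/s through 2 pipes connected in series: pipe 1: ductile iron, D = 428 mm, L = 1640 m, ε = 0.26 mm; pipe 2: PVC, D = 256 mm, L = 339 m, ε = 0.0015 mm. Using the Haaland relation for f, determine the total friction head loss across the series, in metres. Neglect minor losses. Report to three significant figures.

Pipe 1: V = 2.030 m/s, Re = 3.41×10^5, ε/D = 6.07×10^-4, f = 0.01854, h_1 = f(L/D)V²/2g = 14.92 m
Pipe 2: V = 5.673 m/s, Re = 5.70×10^5, ε/D = 5.86×10^-6, f = 0.01283, h_2 = f(L/D)V²/2g = 27.88 m
Series → Q common, losses add: H = Σh = 42.80 m

H ≈ 42.8 m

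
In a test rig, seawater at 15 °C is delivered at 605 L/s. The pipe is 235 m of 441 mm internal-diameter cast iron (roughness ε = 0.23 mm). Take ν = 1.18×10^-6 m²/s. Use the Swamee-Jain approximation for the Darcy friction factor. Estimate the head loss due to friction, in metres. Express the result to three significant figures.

V = 4Q/(πD²) = 4·0.605/(π·0.441²) = 3.961 m/s
Re = VD/ν = 3.961·0.441/1.18×10^-6 = 1.48×10^6 → turbulent
ε/D = 0.23/441 = 5.22×10^-4
Swamee-Jain: f = 0.01728
h_f = f(L/D)V²/(2g) = 0.01728·(235/0.441)·3.961²/(2·9.81) = 7.361 m

h_f ≈ 7.36 m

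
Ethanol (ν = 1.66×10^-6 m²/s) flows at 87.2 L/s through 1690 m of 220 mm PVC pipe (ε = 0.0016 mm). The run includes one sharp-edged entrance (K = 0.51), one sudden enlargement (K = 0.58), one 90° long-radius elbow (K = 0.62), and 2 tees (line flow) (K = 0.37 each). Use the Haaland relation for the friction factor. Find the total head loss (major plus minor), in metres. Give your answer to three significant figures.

H_L ≈ 30.3 m

V = 4Q/(πD²) = 2.294 m/s; V²/2g = 0.2682 m
Re = 3.04×10^5, ε/D = 7.27×10^-6 → f = 0.01436 (Haaland)
Major: h_f = f(L/D)·V²/2g = 0.01436·7682·0.2682 = 29.60 m
Minor: ΣK = 2.45; h_m = ΣK·V²/2g = 0.6571 m
Total H_L = 29.60 + 0.6571 = 30.25 m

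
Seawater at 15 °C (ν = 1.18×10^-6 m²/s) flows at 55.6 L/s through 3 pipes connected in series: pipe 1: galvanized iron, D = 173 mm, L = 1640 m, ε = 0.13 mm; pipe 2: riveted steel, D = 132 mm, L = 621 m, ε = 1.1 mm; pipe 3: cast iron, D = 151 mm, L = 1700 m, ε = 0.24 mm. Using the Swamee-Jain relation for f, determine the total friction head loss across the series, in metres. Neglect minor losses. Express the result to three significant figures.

Pipe 1: V = 2.365 m/s, Re = 3.47×10^5, ε/D = 7.51×10^-4, f = 0.01949, h_1 = f(L/D)V²/2g = 52.70 m
Pipe 2: V = 4.063 m/s, Re = 4.54×10^5, ε/D = 0.00833, f = 0.03591, h_2 = f(L/D)V²/2g = 142.1 m
Pipe 3: V = 3.105 m/s, Re = 3.97×10^5, ε/D = 0.00159, f = 0.02272, h_3 = f(L/D)V²/2g = 125.7 m
Series → Q common, losses add: H = Σh = 320.5 m

H ≈ 321 m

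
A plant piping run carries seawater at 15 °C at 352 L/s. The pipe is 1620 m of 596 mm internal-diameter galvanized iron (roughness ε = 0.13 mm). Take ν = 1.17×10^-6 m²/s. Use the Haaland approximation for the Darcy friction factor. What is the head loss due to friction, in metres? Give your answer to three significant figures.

h_f ≈ 3.35 m

V = 4Q/(πD²) = 4·0.352/(π·0.596²) = 1.262 m/s
Re = VD/ν = 1.262·0.596/1.17×10^-6 = 6.43×10^5 → turbulent
ε/D = 0.13/596 = 2.18×10^-4
Haaland: f = 0.01518
h_f = f(L/D)V²/(2g) = 0.01518·(1620/0.596)·1.262²/(2·9.81) = 3.347 m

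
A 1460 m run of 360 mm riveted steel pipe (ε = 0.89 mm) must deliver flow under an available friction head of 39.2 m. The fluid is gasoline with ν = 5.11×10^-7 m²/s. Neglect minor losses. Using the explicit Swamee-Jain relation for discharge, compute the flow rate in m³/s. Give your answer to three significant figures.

Swamee-Jain (Type II): Q = -0.965·√(gD⁵h_f/L)·ln[ε/(3.7D) + √(3.17ν²L/(gD³h_f))]
√(gD⁵h_f/L) = √(9.81·0.360⁵·39.2/1460) = 0.03991
ε/(3.7D) = 6.68×10^-4; √(3.17ν²L/(gD³h_f)) = 8.21×10^-6
Q = -0.965·0.03991·ln(6.764×10^-4) = 0.2811 m³/s
Check: V = 2.76 m/s, Re = 1.95×10^6, f = 0.02493, h_f = 39.3 m ≈ 39.2 m ✓

Q ≈ 0.281 m³/s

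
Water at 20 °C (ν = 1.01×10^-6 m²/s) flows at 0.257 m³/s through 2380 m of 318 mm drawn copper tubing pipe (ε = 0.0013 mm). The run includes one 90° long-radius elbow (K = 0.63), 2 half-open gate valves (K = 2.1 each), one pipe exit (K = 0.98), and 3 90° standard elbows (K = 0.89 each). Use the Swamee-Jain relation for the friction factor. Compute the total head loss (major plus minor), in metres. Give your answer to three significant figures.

H_L ≈ 51.2 m

V = 4Q/(πD²) = 3.236 m/s; V²/2g = 0.5337 m
Re = 1.02×10^6, ε/D = 4.09×10^-6 → f = 0.01167 (Swamee-Jain)
Major: h_f = f(L/D)·V²/2g = 0.01167·7484·0.5337 = 46.63 m
Minor: ΣK = 8.48; h_m = ΣK·V²/2g = 4.526 m
Total H_L = 46.63 + 4.526 = 51.16 m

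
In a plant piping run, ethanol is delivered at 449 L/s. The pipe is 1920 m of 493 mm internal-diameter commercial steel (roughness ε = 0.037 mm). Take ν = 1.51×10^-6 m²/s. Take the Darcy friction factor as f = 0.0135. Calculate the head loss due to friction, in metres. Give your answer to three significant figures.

V = 4Q/(πD²) = 4·0.449/(π·0.493²) = 2.352 m/s
h_f = f(L/D)V²/(2g) = 0.01350·(1920/0.493)·2.352²/(2·9.81) = 14.83 m

h_f ≈ 14.8 m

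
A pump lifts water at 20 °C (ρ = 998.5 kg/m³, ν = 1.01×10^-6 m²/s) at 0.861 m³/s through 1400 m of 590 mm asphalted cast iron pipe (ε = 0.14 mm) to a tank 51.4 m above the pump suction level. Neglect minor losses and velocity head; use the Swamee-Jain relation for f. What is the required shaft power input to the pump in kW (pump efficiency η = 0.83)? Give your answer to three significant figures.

V = 4Q/(πD²) = 3.149 m/s; Re = 1.84×10^6; ε/D = 2.37×10^-4; f = 0.01479
h_f = f(L/D)V²/2g = 17.74 m
Total head H = z + h_f = 51.4 + 17.74 = 69.14 m
P_hyd = ρgQH = 998.5·9.81·0.861·69.14 = 583.1 kW
P_shaft = P_hyd/η = 583.1/0.83 = 702.5 kW

P_shaft ≈ 703 kW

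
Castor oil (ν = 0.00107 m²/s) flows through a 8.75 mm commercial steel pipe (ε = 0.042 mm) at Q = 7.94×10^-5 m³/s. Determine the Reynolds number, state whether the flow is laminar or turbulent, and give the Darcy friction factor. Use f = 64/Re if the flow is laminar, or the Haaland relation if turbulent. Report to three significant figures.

V = 4Q/(πD²) = 1.320 m/s
Re = VD/ν = 1.320·0.00875/0.00107 = 10.8
Re < 2300 → laminar → f = 64/Re = 5.927

Re ≈ 10.8; laminar; f = 64/Re ≈ 5.93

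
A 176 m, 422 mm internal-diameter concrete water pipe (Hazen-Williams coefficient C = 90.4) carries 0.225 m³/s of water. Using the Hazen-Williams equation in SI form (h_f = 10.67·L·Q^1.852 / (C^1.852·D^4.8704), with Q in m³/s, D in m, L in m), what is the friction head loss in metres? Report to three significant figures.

h_f = 10.67·176·0.225^1.852 / (90.4^1.852·0.422^4.8704) = 1.888 m

h_f ≈ 1.89 m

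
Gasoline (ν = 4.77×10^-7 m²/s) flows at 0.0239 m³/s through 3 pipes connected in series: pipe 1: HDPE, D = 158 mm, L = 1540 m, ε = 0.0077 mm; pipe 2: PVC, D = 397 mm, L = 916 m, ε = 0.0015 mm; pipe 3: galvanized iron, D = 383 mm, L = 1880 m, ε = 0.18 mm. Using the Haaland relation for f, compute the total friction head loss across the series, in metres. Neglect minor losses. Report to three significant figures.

H ≈ 10.7 m

Pipe 1: V = 1.219 m/s, Re = 4.04×10^5, ε/D = 4.87×10^-5, f = 0.01409, h_1 = f(L/D)V²/2g = 10.40 m
Pipe 2: V = 0.1931 m/s, Re = 1.61×10^5, ε/D = 3.78×10^-6, f = 0.01620, h_2 = f(L/D)V²/2g = 0.07102 m
Pipe 3: V = 0.2074 m/s, Re = 1.67×10^5, ε/D = 4.70×10^-4, f = 0.01880, h_3 = f(L/D)V²/2g = 0.2024 m
Series → Q common, losses add: H = Σh = 10.68 m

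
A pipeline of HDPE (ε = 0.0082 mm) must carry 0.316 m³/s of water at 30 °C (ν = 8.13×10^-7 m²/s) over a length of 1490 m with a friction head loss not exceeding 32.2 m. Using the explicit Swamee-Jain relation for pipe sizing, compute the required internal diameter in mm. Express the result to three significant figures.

Swamee-Jain (Type III): D = 0.66·[ε^1.25·(LQ²/(gh_f))^4.75 + ν·Q^9.4·(L/(gh_f))^5.2]^0.04
LQ²/(gh_f) = 0.4710; L/(gh_f) = 4.717
Term 1 = ε^1.25·(…)^4.75 = 1.23×10^-8; Term 2 = ν·Q^9.4·(…)^5.2 = 5.13×10^-8
D = 0.66·(1.23×10^-8 + 5.13×10^-8)^0.04 = 0.3402 m = 340 mm
Check: V = 3.48 m/s, Re = 1.45×10^6, f = 0.01160, h_f = 31.3 m ≈ 32.2 m ✓

D ≈ 340 mm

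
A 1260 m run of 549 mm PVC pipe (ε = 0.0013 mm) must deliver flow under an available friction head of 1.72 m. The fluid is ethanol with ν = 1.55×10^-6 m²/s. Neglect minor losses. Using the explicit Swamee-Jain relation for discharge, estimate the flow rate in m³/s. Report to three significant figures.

Swamee-Jain (Type II): Q = -0.965·√(gD⁵h_f/L)·ln[ε/(3.7D) + √(3.17ν²L/(gD³h_f))]
√(gD⁵h_f/L) = √(9.81·0.549⁵·1.72/1260) = 0.02584
ε/(3.7D) = 6.40×10^-7; √(3.17ν²L/(gD³h_f)) = 5.86×10^-5
Q = -0.965·0.02584·ln(5.927×10^-5) = 0.2427 m³/s
Check: V = 1.03 m/s, Re = 3.63×10^5, f = 0.01390, h_f = 1.71 m ≈ 1.72 m ✓

Q ≈ 0.243 m³/s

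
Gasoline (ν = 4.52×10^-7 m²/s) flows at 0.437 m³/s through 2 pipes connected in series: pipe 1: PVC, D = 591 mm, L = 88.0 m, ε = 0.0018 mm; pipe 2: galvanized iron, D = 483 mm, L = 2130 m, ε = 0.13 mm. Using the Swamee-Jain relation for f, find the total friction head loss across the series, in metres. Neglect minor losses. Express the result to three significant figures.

H ≈ 19.4 m

Pipe 1: V = 1.593 m/s, Re = 2.08×10^6, ε/D = 3.05×10^-6, f = 0.01042, h_1 = f(L/D)V²/2g = 0.2006 m
Pipe 2: V = 2.385 m/s, Re = 2.55×10^6, ε/D = 2.69×10^-4, f = 0.01500, h_2 = f(L/D)V²/2g = 19.17 m
Series → Q common, losses add: H = Σh = 19.37 m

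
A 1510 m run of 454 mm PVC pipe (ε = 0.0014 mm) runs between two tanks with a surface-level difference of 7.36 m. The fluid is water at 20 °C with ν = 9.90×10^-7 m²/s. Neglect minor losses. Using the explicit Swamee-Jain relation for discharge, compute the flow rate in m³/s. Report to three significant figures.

Q ≈ 0.308 m³/s

Swamee-Jain (Type II): Q = -0.965·√(gD⁵h_f/L)·ln[ε/(3.7D) + √(3.17ν²L/(gD³h_f))]
√(gD⁵h_f/L) = √(9.81·0.454⁵·7.36/1510) = 0.03037
ε/(3.7D) = 8.33×10^-7; √(3.17ν²L/(gD³h_f)) = 2.64×10^-5
Q = -0.965·0.03037·ln(2.718×10^-5) = 0.3081 m³/s
Check: V = 1.90 m/s, Re = 8.73×10^5, f = 0.01195, h_f = 7.34 m ≈ 7.36 m ✓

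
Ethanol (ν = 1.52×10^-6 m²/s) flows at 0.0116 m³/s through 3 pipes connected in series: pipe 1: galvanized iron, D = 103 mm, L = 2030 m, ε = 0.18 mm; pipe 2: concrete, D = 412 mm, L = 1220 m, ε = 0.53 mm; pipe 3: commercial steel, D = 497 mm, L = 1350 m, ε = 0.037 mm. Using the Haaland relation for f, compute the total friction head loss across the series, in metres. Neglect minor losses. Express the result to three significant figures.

H ≈ 47.5 m

Pipe 1: V = 1.392 m/s, Re = 9.43×10^4, ε/D = 0.00175, f = 0.02438, h_1 = f(L/D)V²/2g = 47.46 m
Pipe 2: V = 0.08701 m/s, Re = 2.36×10^4, ε/D = 0.00129, f = 0.02735, h_2 = f(L/D)V²/2g = 0.03125 m
Pipe 3: V = 0.05979 m/s, Re = 1.96×10^4, ε/D = 7.44×10^-5, f = 0.02601, h_3 = f(L/D)V²/2g = 0.01287 m
Series → Q common, losses add: H = Σh = 47.51 m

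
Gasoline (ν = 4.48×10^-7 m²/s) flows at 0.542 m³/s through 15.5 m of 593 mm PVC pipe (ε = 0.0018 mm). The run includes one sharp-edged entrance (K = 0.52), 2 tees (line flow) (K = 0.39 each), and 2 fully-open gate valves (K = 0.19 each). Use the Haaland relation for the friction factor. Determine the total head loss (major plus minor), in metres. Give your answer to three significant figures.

H_L ≈ 0.381 m

V = 4Q/(πD²) = 1.962 m/s; V²/2g = 0.1963 m
Re = 2.60×10^6, ε/D = 3.04×10^-6 → f = 0.01003 (Haaland)
Major: h_f = f(L/D)·V²/2g = 0.01003·26.14·0.1963 = 0.05145 m
Minor: ΣK = 1.68; h_m = ΣK·V²/2g = 0.3298 m
Total H_L = 0.05145 + 0.3298 = 0.3812 m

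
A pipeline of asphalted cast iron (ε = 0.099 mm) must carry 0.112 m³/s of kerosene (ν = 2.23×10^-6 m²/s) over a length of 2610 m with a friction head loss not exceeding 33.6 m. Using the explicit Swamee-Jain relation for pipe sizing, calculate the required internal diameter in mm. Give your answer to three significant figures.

D ≈ 274 mm

Swamee-Jain (Type III): D = 0.66·[ε^1.25·(LQ²/(gh_f))^4.75 + ν·Q^9.4·(L/(gh_f))^5.2]^0.04
LQ²/(gh_f) = 0.09933; L/(gh_f) = 7.918
Term 1 = ε^1.25·(…)^4.75 = 1.70×10^-10; Term 2 = ν·Q^9.4·(…)^5.2 = 1.21×10^-10
D = 0.66·(1.70×10^-10 + 1.21×10^-10)^0.04 = 0.2742 m = 274 mm
Check: V = 1.90 m/s, Re = 2.33×10^5, f = 0.01788, h_f = 31.2 m ≈ 33.6 m ✓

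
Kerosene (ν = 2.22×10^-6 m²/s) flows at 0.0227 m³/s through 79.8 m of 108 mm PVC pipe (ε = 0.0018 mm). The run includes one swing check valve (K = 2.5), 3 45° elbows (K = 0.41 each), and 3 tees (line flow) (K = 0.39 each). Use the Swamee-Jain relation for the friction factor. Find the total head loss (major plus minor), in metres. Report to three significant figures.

H_L ≈ 5.53 m

V = 4Q/(πD²) = 2.478 m/s; V²/2g = 0.3130 m
Re = 1.21×10^5, ε/D = 1.67×10^-5 → f = 0.01730 (Swamee-Jain)
Major: h_f = f(L/D)·V²/2g = 0.01730·738.9·0.3130 = 4.000 m
Minor: ΣK = 4.90; h_m = ΣK·V²/2g = 1.533 m
Total H_L = 4.000 + 1.533 = 5.534 m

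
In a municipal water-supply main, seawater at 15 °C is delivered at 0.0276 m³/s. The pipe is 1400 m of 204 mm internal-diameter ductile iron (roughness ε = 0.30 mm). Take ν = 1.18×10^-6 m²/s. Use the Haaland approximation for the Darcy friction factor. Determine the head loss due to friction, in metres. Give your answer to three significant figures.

V = 4Q/(πD²) = 4·0.0276/(π·0.204²) = 0.8444 m/s
Re = VD/ν = 0.8444·0.204/1.18×10^-6 = 1.46×10^5 → turbulent
ε/D = 0.30/204 = 0.00147
Haaland: f = 0.02295
h_f = f(L/D)V²/(2g) = 0.02295·(1400/0.204)·0.8444²/(2·9.81) = 5.724 m

h_f ≈ 5.72 m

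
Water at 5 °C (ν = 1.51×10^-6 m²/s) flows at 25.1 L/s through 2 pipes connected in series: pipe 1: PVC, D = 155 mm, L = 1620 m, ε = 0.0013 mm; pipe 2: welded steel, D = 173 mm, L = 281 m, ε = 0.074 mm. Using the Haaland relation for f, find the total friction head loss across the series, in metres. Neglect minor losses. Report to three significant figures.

H ≈ 17.6 m

Pipe 1: V = 1.330 m/s, Re = 1.37×10^5, ε/D = 8.39×10^-6, f = 0.01676, h_1 = f(L/D)V²/2g = 15.79 m
Pipe 2: V = 1.068 m/s, Re = 1.22×10^5, ε/D = 4.28×10^-4, f = 0.01925, h_2 = f(L/D)V²/2g = 1.817 m
Series → Q common, losses add: H = Σh = 17.61 m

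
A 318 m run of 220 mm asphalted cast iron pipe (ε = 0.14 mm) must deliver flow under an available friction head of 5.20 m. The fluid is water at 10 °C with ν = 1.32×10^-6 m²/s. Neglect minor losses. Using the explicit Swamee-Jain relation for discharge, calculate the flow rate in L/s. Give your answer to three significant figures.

Swamee-Jain (Type II): Q = -0.965·√(gD⁵h_f/L)·ln[ε/(3.7D) + √(3.17ν²L/(gD³h_f))]
√(gD⁵h_f/L) = √(9.81·0.220⁵·5.20/318) = 0.009092
ε/(3.7D) = 1.72×10^-4; √(3.17ν²L/(gD³h_f)) = 5.69×10^-5
Q = -0.965·0.009092·ln(2.289×10^-4) = 0.07355 m³/s
Check: V = 1.93 m/s, Re = 3.22×10^5, f = 0.01899, h_f = 5.24 m ≈ 5.20 m ✓

Q ≈ 73.5 L/s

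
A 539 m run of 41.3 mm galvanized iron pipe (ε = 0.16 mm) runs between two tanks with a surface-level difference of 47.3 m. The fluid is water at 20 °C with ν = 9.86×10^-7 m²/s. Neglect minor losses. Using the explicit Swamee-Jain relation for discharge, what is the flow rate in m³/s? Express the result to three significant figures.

Q ≈ 0.00207 m³/s

Swamee-Jain (Type II): Q = -0.965·√(gD⁵h_f/L)·ln[ε/(3.7D) + √(3.17ν²L/(gD³h_f))]
√(gD⁵h_f/L) = √(9.81·0.0413⁵·47.3/539) = 3.216×10^-4
ε/(3.7D) = 0.00105; √(3.17ν²L/(gD³h_f)) = 2.25×10^-4
Q = -0.965·3.216×10^-4·ln(0.001272) = 0.002069 m³/s
Check: V = 1.54 m/s, Re = 6.47×10^4, f = 0.03012, h_f = 47.8 m ≈ 47.3 m ✓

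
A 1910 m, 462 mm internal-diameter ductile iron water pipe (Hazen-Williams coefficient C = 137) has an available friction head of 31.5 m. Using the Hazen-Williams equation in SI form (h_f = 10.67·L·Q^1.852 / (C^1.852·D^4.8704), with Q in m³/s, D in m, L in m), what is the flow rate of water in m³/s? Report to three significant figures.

Q ≈ 0.546 m³/s

Rearranging: Q = [h_f·C^1.852·D^4.8704 / (10.67·L)]^(1/1.852)
Q = [31.5·137^1.852·0.462^4.8704 / (10.67·1910)]^0.540 = 0.5458 m³/s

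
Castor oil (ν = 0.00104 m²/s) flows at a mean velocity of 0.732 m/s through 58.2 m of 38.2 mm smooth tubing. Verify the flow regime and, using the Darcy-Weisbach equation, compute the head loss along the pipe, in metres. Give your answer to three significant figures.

h_f ≈ 99.0 m

Re = VD/ν = 0.732·0.03820/0.00104 = 26.9 → laminar (Re < 2300)
f = 64/Re = 2.380
h_f = f(L/D)V²/(2g) = 2.380·(58.2/0.03820)·0.732²/(2·9.81) = 99.04 m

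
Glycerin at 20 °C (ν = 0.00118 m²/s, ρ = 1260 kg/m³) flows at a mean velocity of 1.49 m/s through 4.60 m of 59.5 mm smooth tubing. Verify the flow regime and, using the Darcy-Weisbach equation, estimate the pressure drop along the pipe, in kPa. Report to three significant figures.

Δp ≈ 92.1 kPa

Re = VD/ν = 1.49·0.05950/0.00118 = 75.1 → laminar (Re < 2300)
f = 64/Re = 0.8518
h_f = f(L/D)V²/(2g) = 0.8518·(4.60/0.05950)·1.49²/(2·9.81) = 7.452 m
Δp = ρg·h_f = 1260·9.81·7.452 = 92.11 kPa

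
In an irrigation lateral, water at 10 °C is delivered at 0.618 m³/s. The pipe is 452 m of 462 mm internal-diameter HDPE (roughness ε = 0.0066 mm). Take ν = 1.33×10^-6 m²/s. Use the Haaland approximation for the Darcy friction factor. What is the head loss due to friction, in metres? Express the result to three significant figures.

V = 4Q/(πD²) = 4·0.618/(π·0.462²) = 3.687 m/s
Re = VD/ν = 3.687·0.462/1.33×10^-6 = 1.28×10^6 → turbulent
ε/D = 0.0066/462 = 1.43×10^-5
Haaland: f = 0.01143
h_f = f(L/D)V²/(2g) = 0.01143·(452/0.462)·3.687²/(2·9.81) = 7.747 m

h_f ≈ 7.75 m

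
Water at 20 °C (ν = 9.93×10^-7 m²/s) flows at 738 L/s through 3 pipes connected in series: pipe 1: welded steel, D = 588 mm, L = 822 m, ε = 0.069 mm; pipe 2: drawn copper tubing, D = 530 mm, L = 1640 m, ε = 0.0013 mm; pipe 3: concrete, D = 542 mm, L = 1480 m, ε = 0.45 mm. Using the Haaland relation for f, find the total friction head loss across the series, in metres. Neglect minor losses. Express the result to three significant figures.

Pipe 1: V = 2.718 m/s, Re = 1.61×10^6, ε/D = 1.17×10^-4, f = 0.01317, h_1 = f(L/D)V²/2g = 6.932 m
Pipe 2: V = 3.345 m/s, Re = 1.79×10^6, ε/D = 2.45×10^-6, f = 0.01059, h_2 = f(L/D)V²/2g = 18.70 m
Pipe 3: V = 3.199 m/s, Re = 1.75×10^6, ε/D = 8.30×10^-4, f = 0.01899, h_3 = f(L/D)V²/2g = 27.04 m
Series → Q common, losses add: H = Σh = 52.67 m

H ≈ 52.7 m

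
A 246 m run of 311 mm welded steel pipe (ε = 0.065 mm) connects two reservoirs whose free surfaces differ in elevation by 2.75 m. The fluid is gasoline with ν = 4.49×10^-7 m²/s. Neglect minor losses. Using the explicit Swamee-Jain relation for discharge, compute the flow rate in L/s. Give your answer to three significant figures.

Swamee-Jain (Type II): Q = -0.965·√(gD⁵h_f/L)·ln[ε/(3.7D) + √(3.17ν²L/(gD³h_f))]
√(gD⁵h_f/L) = √(9.81·0.311⁵·2.75/246) = 0.01786
ε/(3.7D) = 5.65×10^-5; √(3.17ν²L/(gD³h_f)) = 1.39×10^-5
Q = -0.965·0.01786·ln(7.041×10^-5) = 0.1648 m³/s
Check: V = 2.17 m/s, Re = 1.50×10^6, f = 0.01458, h_f = 2.77 m ≈ 2.75 m ✓

Q ≈ 165 L/s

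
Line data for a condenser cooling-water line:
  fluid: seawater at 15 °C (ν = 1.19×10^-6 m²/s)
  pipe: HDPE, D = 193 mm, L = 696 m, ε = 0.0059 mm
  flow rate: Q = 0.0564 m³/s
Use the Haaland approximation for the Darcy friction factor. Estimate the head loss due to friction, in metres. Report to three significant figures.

h_f ≈ 9.91 m

V = 4Q/(πD²) = 4·0.0564/(π·0.193²) = 1.928 m/s
Re = VD/ν = 1.928·0.193/1.19×10^-6 = 3.13×10^5 → turbulent
ε/D = 0.0059/193 = 3.06×10^-5
Haaland: f = 0.01450
h_f = f(L/D)V²/(2g) = 0.01450·(696/0.193)·1.928²/(2·9.81) = 9.906 m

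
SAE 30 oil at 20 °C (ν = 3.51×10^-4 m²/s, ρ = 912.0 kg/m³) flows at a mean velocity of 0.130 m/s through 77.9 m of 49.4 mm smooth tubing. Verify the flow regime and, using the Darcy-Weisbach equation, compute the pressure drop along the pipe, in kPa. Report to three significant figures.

Re = VD/ν = 0.130·0.04940/3.51×10^-4 = 18.3 → laminar (Re < 2300)
f = 64/Re = 3.498
h_f = f(L/D)V²/(2g) = 3.498·(77.9/0.04940)·0.130²/(2·9.81) = 4.751 m
Δp = ρg·h_f = 912.0·9.81·4.751 = 42.51 kPa

Δp ≈ 42.5 kPa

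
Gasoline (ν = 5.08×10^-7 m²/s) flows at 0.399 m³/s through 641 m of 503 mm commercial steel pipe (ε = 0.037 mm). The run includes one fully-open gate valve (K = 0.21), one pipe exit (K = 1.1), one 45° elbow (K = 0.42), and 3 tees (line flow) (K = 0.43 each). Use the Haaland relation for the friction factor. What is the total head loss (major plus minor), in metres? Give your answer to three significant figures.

H_L ≈ 3.83 m

V = 4Q/(πD²) = 2.008 m/s; V²/2g = 0.2055 m
Re = 1.99×10^6, ε/D = 7.36×10^-5 → f = 0.01224 (Haaland)
Major: h_f = f(L/D)·V²/2g = 0.01224·1274·0.2055 = 3.205 m
Minor: ΣK = 3.02; h_m = ΣK·V²/2g = 0.6206 m
Total H_L = 3.205 + 0.6206 = 3.826 m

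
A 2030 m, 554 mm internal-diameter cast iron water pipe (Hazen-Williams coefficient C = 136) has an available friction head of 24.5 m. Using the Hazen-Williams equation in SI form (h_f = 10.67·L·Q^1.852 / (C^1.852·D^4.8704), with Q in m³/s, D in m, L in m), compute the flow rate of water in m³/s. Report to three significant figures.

Q ≈ 0.738 m³/s

Rearranging: Q = [h_f·C^1.852·D^4.8704 / (10.67·L)]^(1/1.852)
Q = [24.5·136^1.852·0.554^4.8704 / (10.67·2030)]^0.540 = 0.7380 m³/s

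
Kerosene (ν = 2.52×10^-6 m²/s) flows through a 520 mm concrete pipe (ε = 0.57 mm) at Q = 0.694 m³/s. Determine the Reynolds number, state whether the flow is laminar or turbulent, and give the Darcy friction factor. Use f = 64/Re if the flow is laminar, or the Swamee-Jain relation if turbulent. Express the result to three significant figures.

Re ≈ 6.74×10^5; turbulent; f ≈ 0.0206

V = 4Q/(πD²) = 3.268 m/s
Re = VD/ν = 3.268·0.520/2.52×10^-6 = 6.74×10^5
Re > 4000 → turbulent; ε/D = 0.00110
Swamee-Jain: f = 0.02061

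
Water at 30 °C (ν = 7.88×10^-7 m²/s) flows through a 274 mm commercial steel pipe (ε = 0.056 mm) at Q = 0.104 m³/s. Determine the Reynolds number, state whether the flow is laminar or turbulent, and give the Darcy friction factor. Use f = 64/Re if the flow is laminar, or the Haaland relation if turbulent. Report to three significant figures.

V = 4Q/(πD²) = 1.764 m/s
Re = VD/ν = 1.764·0.274/7.88×10^-7 = 6.13×10^5
Re > 4000 → turbulent; ε/D = 2.04×10^-4
Haaland: f = 0.01509

Re ≈ 6.13×10^5; turbulent; f ≈ 0.0151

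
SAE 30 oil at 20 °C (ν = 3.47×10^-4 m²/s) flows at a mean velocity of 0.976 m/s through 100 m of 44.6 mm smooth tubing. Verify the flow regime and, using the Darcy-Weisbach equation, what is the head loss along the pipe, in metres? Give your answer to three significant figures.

Re = VD/ν = 0.976·0.04460/3.47×10^-4 = 125 → laminar (Re < 2300)
f = 64/Re = 0.5102
h_f = f(L/D)V²/(2g) = 0.5102·(100/0.04460)·0.976²/(2·9.81) = 55.54 m

h_f ≈ 55.5 m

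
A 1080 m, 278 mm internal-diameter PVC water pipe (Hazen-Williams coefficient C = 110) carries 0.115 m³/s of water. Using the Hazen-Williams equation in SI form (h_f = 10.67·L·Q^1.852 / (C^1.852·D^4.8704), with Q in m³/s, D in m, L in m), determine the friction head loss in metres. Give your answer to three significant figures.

h_f ≈ 17.7 m

h_f = 10.67·1080·0.115^1.852 / (110^1.852·0.278^4.8704) = 17.74 m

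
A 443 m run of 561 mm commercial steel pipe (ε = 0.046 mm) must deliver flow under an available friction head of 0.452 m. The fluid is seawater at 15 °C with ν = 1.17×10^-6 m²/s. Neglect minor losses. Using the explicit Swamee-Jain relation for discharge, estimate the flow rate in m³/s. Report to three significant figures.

Swamee-Jain (Type II): Q = -0.965·√(gD⁵h_f/L)·ln[ε/(3.7D) + √(3.17ν²L/(gD³h_f))]
√(gD⁵h_f/L) = √(9.81·0.561⁵·0.452/443) = 0.02358
ε/(3.7D) = 2.22×10^-5; √(3.17ν²L/(gD³h_f)) = 4.96×10^-5
Q = -0.965·0.02358·ln(7.171×10^-5) = 0.2172 m³/s
Check: V = 0.879 m/s, Re = 4.21×10^5, f = 0.01456, h_f = 0.452 m ≈ 0.452 m ✓

Q ≈ 0.217 m³/s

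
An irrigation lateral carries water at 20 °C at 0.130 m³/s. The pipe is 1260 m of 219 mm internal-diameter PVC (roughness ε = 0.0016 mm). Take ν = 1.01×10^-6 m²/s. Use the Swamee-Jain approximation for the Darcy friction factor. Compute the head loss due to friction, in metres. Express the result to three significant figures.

V = 4Q/(πD²) = 4·0.130/(π·0.219²) = 3.451 m/s
Re = VD/ν = 3.451·0.219/1.01×10^-6 = 7.48×10^5 → turbulent
ε/D = 0.0016/219 = 7.31×10^-6
Swamee-Jain: f = 0.01235
h_f = f(L/D)V²/(2g) = 0.01235·(1260/0.219)·3.451²/(2·9.81) = 43.12 m

h_f ≈ 43.1 m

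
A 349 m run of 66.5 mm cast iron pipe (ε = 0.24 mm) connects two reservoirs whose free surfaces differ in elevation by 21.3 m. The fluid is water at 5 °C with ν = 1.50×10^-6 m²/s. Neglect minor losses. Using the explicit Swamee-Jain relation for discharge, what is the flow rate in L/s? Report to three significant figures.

Q ≈ 5.74 L/s

Swamee-Jain (Type II): Q = -0.965·√(gD⁵h_f/L)·ln[ε/(3.7D) + √(3.17ν²L/(gD³h_f))]
√(gD⁵h_f/L) = √(9.81·0.0665⁵·21.3/349) = 8.824×10^-4
ε/(3.7D) = 9.75×10^-4; √(3.17ν²L/(gD³h_f)) = 2.01×10^-4
Q = -0.965·8.824×10^-4·ln(0.001177) = 0.005744 m³/s
Check: V = 1.65 m/s, Re = 7.33×10^4, f = 0.02942, h_f = 21.5 m ≈ 21.3 m ✓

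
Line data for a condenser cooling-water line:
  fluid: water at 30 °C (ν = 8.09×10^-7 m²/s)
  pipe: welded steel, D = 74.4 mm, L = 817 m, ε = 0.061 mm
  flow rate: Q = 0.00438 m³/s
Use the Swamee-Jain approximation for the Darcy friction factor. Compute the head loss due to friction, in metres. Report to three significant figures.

h_f ≈ 12.4 m

V = 4Q/(πD²) = 4·0.00438/(π·0.0744²) = 1.007 m/s
Re = VD/ν = 1.007·0.0744/8.09×10^-7 = 9.27×10^4 → turbulent
ε/D = 0.061/74.4 = 8.20×10^-4
Swamee-Jain: f = 0.02187
h_f = f(L/D)V²/(2g) = 0.02187·(817/0.0744)·1.007²/(2·9.81) = 12.43 m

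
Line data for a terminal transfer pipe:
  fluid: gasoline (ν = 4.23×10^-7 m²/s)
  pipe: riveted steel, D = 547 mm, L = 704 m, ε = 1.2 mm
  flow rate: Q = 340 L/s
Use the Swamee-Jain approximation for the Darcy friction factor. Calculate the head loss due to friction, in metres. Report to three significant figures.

V = 4Q/(πD²) = 4·0.340/(π·0.547²) = 1.447 m/s
Re = VD/ν = 1.447·0.547/4.23×10^-7 = 1.87×10^6 → turbulent
ε/D = 1.2/547 = 0.00219
Swamee-Jain: f = 0.02415
h_f = f(L/D)V²/(2g) = 0.02415·(704/0.547)·1.447²/(2·9.81) = 3.316 m

h_f ≈ 3.32 m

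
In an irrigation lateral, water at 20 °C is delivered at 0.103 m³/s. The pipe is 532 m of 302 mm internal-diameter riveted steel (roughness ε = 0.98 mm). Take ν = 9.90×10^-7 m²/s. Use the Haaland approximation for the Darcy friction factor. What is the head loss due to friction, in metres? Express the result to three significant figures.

h_f ≈ 5.03 m

V = 4Q/(πD²) = 4·0.103/(π·0.302²) = 1.438 m/s
Re = VD/ν = 1.438·0.302/9.90×10^-7 = 4.39×10^5 → turbulent
ε/D = 0.98/302 = 0.00325
Haaland: f = 0.02707
h_f = f(L/D)V²/(2g) = 0.02707·(532/0.302)·1.438²/(2·9.81) = 5.025 m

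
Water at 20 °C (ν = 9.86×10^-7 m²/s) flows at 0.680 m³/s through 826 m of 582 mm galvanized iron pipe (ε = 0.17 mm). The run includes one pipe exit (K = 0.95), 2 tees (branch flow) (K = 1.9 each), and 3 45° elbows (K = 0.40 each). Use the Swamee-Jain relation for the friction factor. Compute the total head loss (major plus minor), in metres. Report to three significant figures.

V = 4Q/(πD²) = 2.556 m/s; V²/2g = 0.3330 m
Re = 1.51×10^6, ε/D = 2.92×10^-4 → f = 0.01544 (Swamee-Jain)
Major: h_f = f(L/D)·V²/2g = 0.01544·1419·0.3330 = 7.298 m
Minor: ΣK = 5.95; h_m = ΣK·V²/2g = 1.981 m
Total H_L = 7.298 + 1.981 = 9.280 m

H_L ≈ 9.28 m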